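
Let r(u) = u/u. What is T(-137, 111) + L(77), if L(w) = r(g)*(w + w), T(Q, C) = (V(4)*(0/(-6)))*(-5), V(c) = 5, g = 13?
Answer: 154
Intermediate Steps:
T(Q, C) = 0 (T(Q, C) = (5*(0/(-6)))*(-5) = (5*(0*(-⅙)))*(-5) = (5*0)*(-5) = 0*(-5) = 0)
r(u) = 1
L(w) = 2*w (L(w) = 1*(w + w) = 1*(2*w) = 2*w)
T(-137, 111) + L(77) = 0 + 2*77 = 0 + 154 = 154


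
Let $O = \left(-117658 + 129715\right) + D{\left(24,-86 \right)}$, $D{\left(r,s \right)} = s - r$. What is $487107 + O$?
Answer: $499054$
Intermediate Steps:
$O = 11947$ ($O = \left(-117658 + 129715\right) - 110 = 12057 - 110 = 11947$)
$487107 + O = 487107 + 11947 = 499054$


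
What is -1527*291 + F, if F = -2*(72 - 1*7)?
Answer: -444487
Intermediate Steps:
F = -130 (F = -2*(72 - 7) = -2*65 = -130)
-1527*291 + F = -1527*291 - 130 = -444357 - 130 = -444487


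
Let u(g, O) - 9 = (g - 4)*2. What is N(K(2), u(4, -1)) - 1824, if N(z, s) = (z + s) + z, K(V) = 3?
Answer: -1809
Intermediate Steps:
u(g, O) = 1 + 2*g (u(g, O) = 9 + (g - 4)*2 = 9 + (-4 + g)*2 = 9 + (-8 + 2*g) = 1 + 2*g)
N(z, s) = s + 2*z (N(z, s) = (s + z) + z = s + 2*z)
N(K(2), u(4, -1)) - 1824 = ((1 + 2*4) + 2*3) - 1824 = ((1 + 8) + 6) - 1824 = (9 + 6) - 1824 = 15 - 1824 = -1809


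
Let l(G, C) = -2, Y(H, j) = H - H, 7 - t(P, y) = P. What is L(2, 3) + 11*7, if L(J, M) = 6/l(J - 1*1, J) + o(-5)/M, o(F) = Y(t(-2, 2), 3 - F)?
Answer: 74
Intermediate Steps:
t(P, y) = 7 - P
Y(H, j) = 0
o(F) = 0
L(J, M) = -3 (L(J, M) = 6/(-2) + 0/M = 6*(-½) + 0 = -3 + 0 = -3)
L(2, 3) + 11*7 = -3 + 11*7 = -3 + 77 = 74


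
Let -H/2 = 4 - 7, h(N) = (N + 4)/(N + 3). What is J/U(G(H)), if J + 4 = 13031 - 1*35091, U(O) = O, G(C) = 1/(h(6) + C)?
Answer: -1412096/9 ≈ -1.5690e+5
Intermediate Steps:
h(N) = (4 + N)/(3 + N)
H = 6 (H = -2*(4 - 7) = -2*(-3) = 6)
G(C) = 1/(10/9 + C) (G(C) = 1/((4 + 6)/(3 + 6) + C) = 1/(10/9 + C))
J = -22064 (J = -4 + (13031 - 1*35091) = -4 + (13031 - 35091) = -4 - 22060 = -22064)
J/U(G(H)) = -22064/(9/(10 + 9*6)) = -22064/(9/(10 + 54)) = -22064/(9/64) = -22064/(9*(1/64)) = -22064/9/64 = -22064*64/9 = -1412096/9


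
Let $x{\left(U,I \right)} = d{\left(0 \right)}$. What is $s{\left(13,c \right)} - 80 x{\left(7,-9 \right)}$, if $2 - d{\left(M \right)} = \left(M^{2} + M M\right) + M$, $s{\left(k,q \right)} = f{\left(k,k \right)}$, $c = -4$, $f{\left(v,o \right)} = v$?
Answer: $-147$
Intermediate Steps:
$s{\left(k,q \right)} = k$
$d{\left(M \right)} = 2 - M - 2 M^{2}$ ($d{\left(M \right)} = 2 - \left(\left(M^{2} + M M\right) + M\right) = 2 - \left(\left(M^{2} + M^{2}\right) + M\right) = 2 - \left(2 M^{2} + M\right) = 2 - \left(M + 2 M^{2}\right) = 2 - M - 2 M^{2}$)
$x{\left(U,I \right)} = 2$ ($x{\left(U,I \right)} = 2 - 0 - 2 \cdot 0^{2} = 2 + 0 - 0 = 2 + 0 + 0 = 2$)
$s{\left(13,c \right)} - 80 x{\left(7,-9 \right)} = 13 - 160 = -147$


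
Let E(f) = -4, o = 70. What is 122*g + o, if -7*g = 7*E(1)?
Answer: 558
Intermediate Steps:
g = 4 (g = -(-4) = -⅐*(-28) = 4)
122*g + o = 122*4 + 70 = 488 + 70 = 558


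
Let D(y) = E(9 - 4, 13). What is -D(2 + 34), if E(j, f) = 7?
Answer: -7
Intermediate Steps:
D(y) = 7
-D(2 + 34) = -1*7 = -7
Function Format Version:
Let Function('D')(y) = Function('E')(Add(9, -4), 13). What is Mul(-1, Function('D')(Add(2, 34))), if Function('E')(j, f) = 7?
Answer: -7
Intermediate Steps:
Function('D')(y) = 7
Mul(-1, Function('D')(Add(2, 34))) = Mul(-1, 7) = -7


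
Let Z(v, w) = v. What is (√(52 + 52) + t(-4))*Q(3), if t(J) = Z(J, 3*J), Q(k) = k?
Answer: -12 + 6*√26 ≈ 18.594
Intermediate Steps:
t(J) = J
(√(52 + 52) + t(-4))*Q(3) = (√(52 + 52) - 4)*3 = (√104 - 4)*3 = (2*√26 - 4)*3 = (-4 + 2*√26)*3 = -12 + 6*√26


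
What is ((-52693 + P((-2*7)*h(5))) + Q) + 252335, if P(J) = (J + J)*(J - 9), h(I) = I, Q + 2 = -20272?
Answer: 190428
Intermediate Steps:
Q = -20274 (Q = -2 - 20272 = -20274)
P(J) = 2*J*(-9 + J) (P(J) = (2*J)*(-9 + J) = 2*J*(-9 + J))
((-52693 + P((-2*7)*h(5))) + Q) + 252335 = ((-52693 + 2*(-2*7*5)*(-9 - 2*7*5)) - 20274) + 252335 = ((-52693 + 2*(-14*5)*(-9 - 14*5)) - 20274) + 252335 = ((-52693 + 2*(-70)*(-9 - 70)) - 20274) + 252335 = ((-52693 + 2*(-70)*(-79)) - 20274) + 252335 = ((-52693 + 11060) - 20274) + 252335 = (-41633 - 20274) + 252335 = -61907 + 252335 = 190428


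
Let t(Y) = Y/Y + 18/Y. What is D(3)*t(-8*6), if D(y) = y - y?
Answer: 0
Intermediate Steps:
t(Y) = 1 + 18/Y
D(y) = 0
D(3)*t(-8*6) = 0*((18 - 8*6)/((-8*6))) = 0*((18 - 48)/(-48)) = 0*(-1/48*(-30)) = 0*(5/8) = 0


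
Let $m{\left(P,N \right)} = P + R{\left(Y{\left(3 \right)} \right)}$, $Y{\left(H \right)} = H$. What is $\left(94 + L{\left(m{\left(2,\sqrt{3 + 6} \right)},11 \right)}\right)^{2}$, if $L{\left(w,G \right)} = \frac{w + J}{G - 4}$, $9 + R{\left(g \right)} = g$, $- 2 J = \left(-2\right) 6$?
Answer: $\frac{435600}{49} \approx 8889.8$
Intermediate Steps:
$J = 6$ ($J = - \frac{\left(-2\right) 6}{2} = \left(- \frac{1}{2}\right) \left(-12\right) = 6$)
$R{\left(g \right)} = -9 + g$
$m{\left(P,N \right)} = -6 + P$ ($m{\left(P,N \right)} = P + \left(-9 + 3\right) = P - 6 = -6 + P$)
$L{\left(w,G \right)} = \frac{6 + w}{-4 + G}$ ($L{\left(w,G \right)} = \frac{w + 6}{G - 4} = \frac{6 + w}{-4 + G}$)
$\left(94 + L{\left(m{\left(2,\sqrt{3 + 6} \right)},11 \right)}\right)^{2} = \left(94 + \frac{6 + \left(-6 + 2\right)}{-4 + 11}\right)^{2} = \left(94 + \frac{6 - 4}{7}\right)^{2} = \left(94 + \frac{1}{7} \cdot 2\right)^{2} = \left(94 + \frac{2}{7}\right)^{2} = \left(\frac{660}{7}\right)^{2} = \frac{435600}{49}$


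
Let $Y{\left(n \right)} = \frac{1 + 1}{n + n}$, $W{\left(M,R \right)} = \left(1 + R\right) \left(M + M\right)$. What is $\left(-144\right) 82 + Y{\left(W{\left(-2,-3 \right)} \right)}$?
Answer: $- \frac{94463}{8} \approx -11808.0$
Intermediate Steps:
$W{\left(M,R \right)} = 2 M \left(1 + R\right)$ ($W{\left(M,R \right)} = \left(1 + R\right) 2 M = 2 M \left(1 + R\right)$)
$Y{\left(n \right)} = \frac{1}{n}$ ($Y{\left(n \right)} = \frac{2}{2 n} = 2 \frac{1}{2 n} = \frac{1}{n}$)
$\left(-144\right) 82 + Y{\left(W{\left(-2,-3 \right)} \right)} = \left(-144\right) 82 + \frac{1}{2 \left(-2\right) \left(1 - 3\right)} = -11808 + \frac{1}{2 \left(-2\right) \left(-2\right)} = -11808 + \frac{1}{8} = - \frac{94463}{8}$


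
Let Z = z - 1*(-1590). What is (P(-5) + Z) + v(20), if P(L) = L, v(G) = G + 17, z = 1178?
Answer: 2800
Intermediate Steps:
v(G) = 17 + G
Z = 2768 (Z = 1178 - 1*(-1590) = 1178 + 1590 = 2768)
(P(-5) + Z) + v(20) = (-5 + 2768) + (17 + 20) = 2763 + 37 = 2800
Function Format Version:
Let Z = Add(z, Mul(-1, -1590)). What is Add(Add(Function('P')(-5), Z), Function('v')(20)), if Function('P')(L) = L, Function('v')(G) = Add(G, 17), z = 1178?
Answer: 2800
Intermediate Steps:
Function('v')(G) = Add(17, G)
Z = 2768 (Z = Add(1178, Mul(-1, -1590)) = Add(1178, 1590) = 2768)
Add(Add(Function('P')(-5), Z), Function('v')(20)) = Add(Add(-5, 2768), Add(17, 20)) = Add(2763, 37) = 2800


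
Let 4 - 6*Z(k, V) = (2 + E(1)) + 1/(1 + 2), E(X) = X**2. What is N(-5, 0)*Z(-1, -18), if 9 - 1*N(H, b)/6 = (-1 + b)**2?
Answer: 16/3 ≈ 5.3333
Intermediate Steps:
Z(k, V) = 1/9 (Z(k, V) = 2/3 - ((2 + 1**2) + 1/(1 + 2))/6 = 2/3 - ((2 + 1) + 1/3)/6 = 2/3 - (3 + 1/3)/6 = 2/3 - 1/6*10/3 = 2/3 - 5/9 = 1/9)
N(H, b) = 54 - 6*(-1 + b)**2
N(-5, 0)*Z(-1, -18) = (54 - 6*(-1 + 0)**2)*(1/9) = (54 - 6*(-1)**2)*(1/9) = (54 - 6*1)*(1/9) = (54 - 6)*(1/9) = 48*(1/9) = 16/3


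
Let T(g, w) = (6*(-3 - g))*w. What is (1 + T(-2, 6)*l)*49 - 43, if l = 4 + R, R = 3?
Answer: -12342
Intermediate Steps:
T(g, w) = w*(-18 - 6*g) (T(g, w) = (-18 - 6*g)*w = w*(-18 - 6*g))
l = 7 (l = 4 + 3 = 7)
(1 + T(-2, 6)*l)*49 - 43 = (1 - 6*6*(3 - 2)*7)*49 - 43 = (1 - 6*6*1*7)*49 - 43 = (1 - 36*7)*49 - 43 = (1 - 252)*49 - 43 = -251*49 - 43 = -12299 - 43 = -12342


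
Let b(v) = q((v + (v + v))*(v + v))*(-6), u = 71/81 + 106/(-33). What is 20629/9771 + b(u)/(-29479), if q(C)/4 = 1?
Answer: 608356795/288039309 ≈ 2.1121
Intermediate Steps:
u = -2081/891 (u = 71*(1/81) + 106*(-1/33) = 71/81 - 106/33 = -2081/891 ≈ -2.3356)
q(C) = 4 (q(C) = 4*1 = 4)
b(v) = -24 (b(v) = 4*(-6) = -24)
20629/9771 + b(u)/(-29479) = 20629/9771 - 24/(-29479) = 20629*(1/9771) - 24*(-1/29479) = 20629/9771 + 24/29479 = 608356795/288039309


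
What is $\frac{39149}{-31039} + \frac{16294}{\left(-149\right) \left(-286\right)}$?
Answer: $- \frac{581273010}{661347973} \approx -0.87892$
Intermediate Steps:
$\frac{39149}{-31039} + \frac{16294}{\left(-149\right) \left(-286\right)} = 39149 \left(- \frac{1}{31039}\right) + \frac{16294}{42614} = - \frac{39149}{31039} + 16294 \cdot \frac{1}{42614} = - \frac{39149}{31039} + \frac{8147}{21307} = - \frac{581273010}{661347973}$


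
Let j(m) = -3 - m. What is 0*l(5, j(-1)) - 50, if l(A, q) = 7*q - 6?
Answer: -50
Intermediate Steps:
l(A, q) = -6 + 7*q
0*l(5, j(-1)) - 50 = 0*(-6 + 7*(-3 - 1*(-1))) - 50 = 0*(-6 + 7*(-3 + 1)) - 50 = 0*(-6 + 7*(-2)) - 50 = 0*(-6 - 14) - 50 = 0*(-20) - 50 = 0 - 50 = -50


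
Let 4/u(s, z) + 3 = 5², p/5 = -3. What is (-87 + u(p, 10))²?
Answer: 912025/121 ≈ 7537.4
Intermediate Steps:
p = -15 (p = 5*(-3) = -15)
u(s, z) = 2/11 (u(s, z) = 4/(-3 + 5²) = 4/(-3 + 25) = 4/22 = 4*(1/22) = 2/11)
(-87 + u(p, 10))² = (-87 + 2/11)² = (-955/11)² = 912025/121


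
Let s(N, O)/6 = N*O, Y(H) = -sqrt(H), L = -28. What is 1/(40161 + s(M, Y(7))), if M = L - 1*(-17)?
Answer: 1217/48875013 - 2*sqrt(7)/48875013 ≈ 2.4792e-5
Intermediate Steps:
M = -11 (M = -28 - 1*(-17) = -28 + 17 = -11)
s(N, O) = 6*N*O (s(N, O) = 6*(N*O) = 6*N*O)
1/(40161 + s(M, Y(7))) = 1/(40161 + 6*(-11)*(-sqrt(7))) = 1/(40161 + 66*sqrt(7))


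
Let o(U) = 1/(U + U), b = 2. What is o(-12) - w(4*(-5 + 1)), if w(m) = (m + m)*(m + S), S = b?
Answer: -10753/24 ≈ -448.04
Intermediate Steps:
S = 2
w(m) = 2*m*(2 + m) (w(m) = (m + m)*(m + 2) = (2*m)*(2 + m) = 2*m*(2 + m))
o(U) = 1/(2*U)
o(-12) - w(4*(-5 + 1)) = (½)/(-12) - 2*4*(-5 + 1)*(2 + 4*(-5 + 1)) = (½)*(-1/12) - 2*4*(-4)*(2 + 4*(-4)) = -1/24 - 2*(-16)*(2 - 16) = -1/24 - 2*(-16)*(-14) = -1/24 - 1*448 = -1/24 - 448 = -10753/24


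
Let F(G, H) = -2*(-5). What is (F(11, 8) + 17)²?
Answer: 729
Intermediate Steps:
F(G, H) = 10
(F(11, 8) + 17)² = (10 + 17)² = 27² = 729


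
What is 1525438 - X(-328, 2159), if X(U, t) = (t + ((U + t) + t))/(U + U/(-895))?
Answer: 447312738971/293232 ≈ 1.5255e+6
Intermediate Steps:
X(U, t) = 895*(U + 3*t)/(894*U) (X(U, t) = (t + (U + 2*t))/(U + U*(-1/895)) = (U + 3*t)/(U - U/895) = (U + 3*t)/((894*U/895)) = (U + 3*t)*(895/(894*U)) = 895*(U + 3*t)/(894*U))
1525438 - X(-328, 2159) = 1525438 - 895*(-328 + 3*2159)/(894*(-328)) = 1525438 - 895*(-1)*(-328 + 6477)/(894*328) = 1525438 - 895*(-1)*6149/(894*328) = 1525438 - 1*(-5503355/293232) = 1525438 + 5503355/293232 = 447312738971/293232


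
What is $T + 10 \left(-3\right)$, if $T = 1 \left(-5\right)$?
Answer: $-35$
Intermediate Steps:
$T = -5$
$T + 10 \left(-3\right) = -5 + 10 \left(-3\right) = -5 - 30 = -35$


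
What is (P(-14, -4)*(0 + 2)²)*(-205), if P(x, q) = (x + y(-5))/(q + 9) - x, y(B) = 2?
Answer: -9512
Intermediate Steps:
P(x, q) = -x + (2 + x)/(9 + q) (P(x, q) = (x + 2)/(q + 9) - x = (2 + x)/(9 + q) - x = -x + (2 + x)/(9 + q))
(P(-14, -4)*(0 + 2)²)*(-205) = (((2 - 8*(-14) - 1*(-4)*(-14))/(9 - 4))*(0 + 2)²)*(-205) = (((2 + 112 - 56)/5)*2²)*(-205) = (((⅕)*58)*4)*(-205) = ((58/5)*4)*(-205) = (232/5)*(-205) = -9512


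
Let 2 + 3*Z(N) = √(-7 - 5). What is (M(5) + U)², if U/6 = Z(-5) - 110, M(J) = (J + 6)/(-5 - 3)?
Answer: 28331257/64 - 5323*I*√3 ≈ 4.4268e+5 - 9219.7*I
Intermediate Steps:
Z(N) = -⅔ + 2*I*√3/3 (Z(N) = -⅔ + √(-7 - 5)/3 = -⅔ + √(-12)/3 = -⅔ + (2*I*√3)/3 = -⅔ + 2*I*√3/3)
M(J) = -¾ - J/8 (M(J) = (6 + J)/(-8) = (6 + J)*(-⅛) = -¾ - J/8)
U = -664 + 4*I*√3 (U = 6*((-⅔ + 2*I*√3/3) - 110) = 6*(-332/3 + 2*I*√3/3) = -664 + 4*I*√3 ≈ -664.0 + 6.9282*I)
(M(5) + U)² = ((-¾ - ⅛*5) + (-664 + 4*I*√3))² = ((-¾ - 5/8) + (-664 + 4*I*√3))² = (-11/8 + (-664 + 4*I*√3))² = (-5323/8 + 4*I*√3)²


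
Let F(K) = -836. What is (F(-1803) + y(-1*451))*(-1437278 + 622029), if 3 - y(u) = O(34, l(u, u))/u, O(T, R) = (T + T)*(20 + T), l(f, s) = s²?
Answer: 303281595739/451 ≈ 6.7246e+8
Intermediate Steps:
O(T, R) = 2*T*(20 + T) (O(T, R) = (2*T)*(20 + T) = 2*T*(20 + T))
y(u) = 3 - 3672/u (y(u) = 3 - 2*34*(20 + 34)/u = 3 - 2*34*54/u = 3 - 3672/u)
(F(-1803) + y(-1*451))*(-1437278 + 622029) = (-836 + (3 - 3672/((-1*451))))*(-1437278 + 622029) = (-836 + (3 - 3672/(-451)))*(-815249) = (-836 + (3 - 3672*(-1/451)))*(-815249) = (-836 + (3 + 3672/451))*(-815249) = (-836 + 5025/451)*(-815249) = -372011/451*(-815249) = 303281595739/451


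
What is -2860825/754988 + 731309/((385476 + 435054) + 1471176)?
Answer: -3002020149079/865105264764 ≈ -3.4701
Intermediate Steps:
-2860825/754988 + 731309/((385476 + 435054) + 1471176) = -2860825*1/754988 + 731309/(820530 + 1471176) = -2860825/754988 + 731309/2291706 = -3002020149079/865105264764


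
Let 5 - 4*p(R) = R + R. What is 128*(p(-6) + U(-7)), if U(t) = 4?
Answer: 1056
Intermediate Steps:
p(R) = 5/4 - R/2 (p(R) = 5/4 - (R + R)/4 = 5/4 - R/2)
128*(p(-6) + U(-7)) = 128*((5/4 - 1/2*(-6)) + 4) = 128*((5/4 + 3) + 4) = 128*(17/4 + 4) = 128*(33/4) = 1056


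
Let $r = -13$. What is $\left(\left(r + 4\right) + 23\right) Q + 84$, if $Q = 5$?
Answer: $154$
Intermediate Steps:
$\left(\left(r + 4\right) + 23\right) Q + 84 = \left(\left(-13 + 4\right) + 23\right) 5 + 84 = \left(-9 + 23\right) 5 + 84 = 14 \cdot 5 + 84 = 70 + 84 = 154$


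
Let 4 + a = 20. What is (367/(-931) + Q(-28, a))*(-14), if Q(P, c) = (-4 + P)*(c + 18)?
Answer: 2026590/133 ≈ 15238.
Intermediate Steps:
a = 16 (a = -4 + 20 = 16)
Q(P, c) = (-4 + P)*(18 + c)
(367/(-931) + Q(-28, a))*(-14) = (367/(-931) + (-72 - 4*16 + 18*(-28) - 28*16))*(-14) = (367*(-1/931) + (-72 - 64 - 504 - 448))*(-14) = (-367/931 - 1088)*(-14) = -1013295/931*(-14) = 2026590/133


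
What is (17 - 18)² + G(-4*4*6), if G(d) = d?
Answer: -95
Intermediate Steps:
(17 - 18)² + G(-4*4*6) = (17 - 18)² - 4*4*6 = (-1)² - 16*6 = 1 - 96 = -95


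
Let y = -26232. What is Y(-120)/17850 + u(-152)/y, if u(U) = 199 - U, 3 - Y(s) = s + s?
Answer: 6057/26013400 ≈ 0.00023284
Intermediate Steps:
Y(s) = 3 - 2*s (Y(s) = 3 - (s + s) = 3 - 2*s)
Y(-120)/17850 + u(-152)/y = (3 - 2*(-120))/17850 + (199 - 1*(-152))/(-26232) = (3 + 240)*(1/17850) + (199 + 152)*(-1/26232) = 243*(1/17850) + 351*(-1/26232) = 81/5950 - 117/8744 = 6057/26013400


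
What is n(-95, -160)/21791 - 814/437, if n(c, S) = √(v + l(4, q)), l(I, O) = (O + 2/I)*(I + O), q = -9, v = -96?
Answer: -814/437 + I*√214/43582 ≈ -1.8627 + 0.00033566*I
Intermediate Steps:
l(I, O) = (I + O)*(O + 2/I)
n(c, S) = I*√214/2 (n(c, S) = √(-96 + (2 + (-9)² + 4*(-9) + 2*(-9)/4)) = √(-96 + (2 + 81 - 36 + 2*(-9)*(¼))) = √(-96 + (2 + 81 - 36 - 9/2)) = √(-96 + 85/2) = √(-107/2) = I*√214/2)
n(-95, -160)/21791 - 814/437 = (I*√214/2)/21791 - 814/437 = (I*√214/2)*(1/21791) - 814*1/437 = I*√214/43582 - 814/437 = -814/437 + I*√214/43582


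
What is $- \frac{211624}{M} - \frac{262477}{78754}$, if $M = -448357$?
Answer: $- \frac{85390671}{29847766} \approx -2.8609$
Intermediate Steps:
$- \frac{211624}{M} - \frac{262477}{78754} = - \frac{211624}{-448357} - \frac{262477}{78754} = \left(-211624\right) \left(- \frac{1}{448357}\right) - \frac{262477}{78754} = \frac{30232}{64051} - \frac{262477}{78754} = - \frac{85390671}{29847766}$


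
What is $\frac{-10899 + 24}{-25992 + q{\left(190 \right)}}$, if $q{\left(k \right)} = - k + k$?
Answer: $\frac{3625}{8664} \approx 0.4184$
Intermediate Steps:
$q{\left(k \right)} = 0$
$\frac{-10899 + 24}{-25992 + q{\left(190 \right)}} = \frac{-10899 + 24}{-25992 + 0} = - \frac{10875}{-25992} = \left(-10875\right) \left(- \frac{1}{25992}\right) = \frac{3625}{8664}$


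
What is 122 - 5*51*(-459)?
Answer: 117167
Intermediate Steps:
122 - 5*51*(-459) = 122 - 255*(-459) = 122 + 117045 = 117167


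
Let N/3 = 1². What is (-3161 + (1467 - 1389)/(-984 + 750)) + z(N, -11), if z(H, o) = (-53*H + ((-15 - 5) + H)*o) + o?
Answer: -9433/3 ≈ -3144.3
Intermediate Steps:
N = 3 (N = 3*1² = 3*1 = 3)
z(H, o) = o - 53*H + o*(-20 + H) (z(H, o) = (-53*H + (-20 + H)*o) + o = (-53*H + o*(-20 + H)) + o = o - 53*H + o*(-20 + H))
(-3161 + (1467 - 1389)/(-984 + 750)) + z(N, -11) = (-3161 + (1467 - 1389)/(-984 + 750)) + (-53*3 - 19*(-11) + 3*(-11)) = (-3161 + 78/(-234)) + (-159 + 209 - 33) = (-3161 + 78*(-1/234)) + 17 = (-3161 - ⅓) + 17 = -9484/3 + 17 = -9433/3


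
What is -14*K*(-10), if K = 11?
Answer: 1540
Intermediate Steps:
-14*K*(-10) = -14*11*(-10) = -154*(-10) = 1540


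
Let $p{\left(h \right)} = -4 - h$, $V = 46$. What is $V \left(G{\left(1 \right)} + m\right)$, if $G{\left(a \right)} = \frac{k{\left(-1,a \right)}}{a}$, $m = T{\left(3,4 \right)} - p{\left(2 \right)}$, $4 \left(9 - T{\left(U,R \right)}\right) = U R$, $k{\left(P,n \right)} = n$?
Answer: $598$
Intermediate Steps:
$T{\left(U,R \right)} = 9 - \frac{R U}{4}$ ($T{\left(U,R \right)} = 9 - \frac{U R}{4} = 9 - \frac{R U}{4}$)
$m = 12$ ($m = \left(9 - 1 \cdot 3\right) - \left(-4 - 2\right) = \left(9 - 3\right) - \left(-4 - 2\right) = 6 - -6 = 6 + 6 = 12$)
$G{\left(a \right)} = 1$ ($G{\left(a \right)} = \frac{a}{a} = 1$)
$V \left(G{\left(1 \right)} + m\right) = 46 \left(1 + 12\right) = 46 \cdot 13 = 598$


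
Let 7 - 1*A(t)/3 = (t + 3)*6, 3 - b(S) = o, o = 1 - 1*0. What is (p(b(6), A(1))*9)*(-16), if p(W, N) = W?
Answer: -288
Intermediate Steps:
o = 1 (o = 1 + 0 = 1)
b(S) = 2 (b(S) = 3 - 1*1 = 3 - 1 = 2)
A(t) = -33 - 18*t (A(t) = 21 - 3*(t + 3)*6 = 21 - 3*(3 + t)*6 = 21 - 3*(18 + 6*t) = 21 + (-54 - 18*t) = -33 - 18*t)
(p(b(6), A(1))*9)*(-16) = (2*9)*(-16) = 18*(-16) = -288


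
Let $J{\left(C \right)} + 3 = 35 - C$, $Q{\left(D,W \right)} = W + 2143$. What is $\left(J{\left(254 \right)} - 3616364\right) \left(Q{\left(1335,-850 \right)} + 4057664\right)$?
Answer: $-14679567060802$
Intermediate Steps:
$Q{\left(D,W \right)} = 2143 + W$
$J{\left(C \right)} = 32 - C$ ($J{\left(C \right)} = -3 - \left(-35 + C\right) = 32 - C$)
$\left(J{\left(254 \right)} - 3616364\right) \left(Q{\left(1335,-850 \right)} + 4057664\right) = \left(\left(32 - 254\right) - 3616364\right) \left(\left(2143 - 850\right) + 4057664\right) = \left(\left(32 - 254\right) - 3616364\right) \left(1293 + 4057664\right) = \left(-222 - 3616364\right) 4058957 = \left(-3616586\right) 4058957 = -14679567060802$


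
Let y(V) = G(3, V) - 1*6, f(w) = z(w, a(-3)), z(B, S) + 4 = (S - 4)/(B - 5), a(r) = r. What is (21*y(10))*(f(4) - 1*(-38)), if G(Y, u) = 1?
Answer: -4305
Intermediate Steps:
z(B, S) = -4 + (-4 + S)/(-5 + B) (z(B, S) = -4 + (S - 4)/(B - 5) = -4 + (-4 + S)/(-5 + B))
f(w) = (13 - 4*w)/(-5 + w) (f(w) = (16 - 3 - 4*w)/(-5 + w) = (13 - 4*w)/(-5 + w))
y(V) = -5 (y(V) = 1 - 1*6 = 1 - 6 = -5)
(21*y(10))*(f(4) - 1*(-38)) = (21*(-5))*((13 - 4*4)/(-5 + 4) - 1*(-38)) = -105*((13 - 16)/(-1) + 38) = -105*(-1*(-3) + 38) = -105*(3 + 38) = -105*41 = -4305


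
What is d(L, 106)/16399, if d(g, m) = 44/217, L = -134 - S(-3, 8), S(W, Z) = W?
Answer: 44/3558583 ≈ 1.2364e-5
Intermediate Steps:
L = -131 (L = -134 - 1*(-3) = -134 + 3 = -131)
d(g, m) = 44/217 (d(g, m) = 44*(1/217) = 44/217)
d(L, 106)/16399 = (44/217)/16399 = (44/217)*(1/16399) = 44/3558583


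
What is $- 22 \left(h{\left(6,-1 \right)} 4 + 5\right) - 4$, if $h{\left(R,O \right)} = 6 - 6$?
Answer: $-114$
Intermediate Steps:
$h{\left(R,O \right)} = 0$ ($h{\left(R,O \right)} = 6 - 6 = 0$)
$- 22 \left(h{\left(6,-1 \right)} 4 + 5\right) - 4 = - 22 \left(0 \cdot 4 + 5\right) - 4 = - 22 \left(0 + 5\right) - 4 = \left(-22\right) 5 - 4 = -110 - 4 = -114$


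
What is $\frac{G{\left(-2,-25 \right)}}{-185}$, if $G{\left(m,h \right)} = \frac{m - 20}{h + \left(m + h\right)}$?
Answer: $- \frac{11}{4810} \approx -0.0022869$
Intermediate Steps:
$G{\left(m,h \right)} = \frac{-20 + m}{m + 2 h}$ ($G{\left(m,h \right)} = \frac{-20 + m}{h + \left(h + m\right)} = \frac{-20 + m}{m + 2 h}$)
$\frac{G{\left(-2,-25 \right)}}{-185} = \frac{\frac{1}{-2 + 2 \left(-25\right)} \left(-20 - 2\right)}{-185} = \frac{1}{-2 - 50} \left(-22\right) \left(- \frac{1}{185}\right) = \frac{1}{-52} \left(-22\right) \left(- \frac{1}{185}\right) = \left(- \frac{1}{52}\right) \left(-22\right) \left(- \frac{1}{185}\right) = \frac{11}{26} \left(- \frac{1}{185}\right) = - \frac{11}{4810}$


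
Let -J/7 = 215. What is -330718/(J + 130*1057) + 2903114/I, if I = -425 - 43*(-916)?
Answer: 381661942736/5295266515 ≈ 72.076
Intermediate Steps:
J = -1505 (J = -7*215 = -1505)
I = 38963 (I = -425 + 39388 = 38963)
-330718/(J + 130*1057) + 2903114/I = -330718/(-1505 + 130*1057) + 2903114/38963 = -330718/(-1505 + 137410) + 2903114*(1/38963) = -330718/135905 + 2903114/38963 = 381661942736/5295266515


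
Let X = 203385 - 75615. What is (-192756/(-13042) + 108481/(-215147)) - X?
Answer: -179237907178025/1402973587 ≈ -1.2776e+5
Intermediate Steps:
X = 127770
(-192756/(-13042) + 108481/(-215147)) - X = (-192756/(-13042) + 108481/(-215147)) - 1*127770 = (-192756*(-1/13042) + 108481*(-1/215147)) - 127770 = (96378/6521 - 108481/215147) - 127770 = 20028032965/1402973587 - 127770 = -179237907178025/1402973587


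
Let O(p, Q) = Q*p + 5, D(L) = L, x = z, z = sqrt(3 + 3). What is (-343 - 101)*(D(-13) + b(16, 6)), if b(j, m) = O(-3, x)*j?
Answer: -29748 + 21312*sqrt(6) ≈ 22456.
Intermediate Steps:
z = sqrt(6) ≈ 2.4495
x = sqrt(6) ≈ 2.4495
O(p, Q) = 5 + Q*p
b(j, m) = j*(5 - 3*sqrt(6)) (b(j, m) = (5 + sqrt(6)*(-3))*j = (5 - 3*sqrt(6))*j = j*(5 - 3*sqrt(6)))
(-343 - 101)*(D(-13) + b(16, 6)) = (-343 - 101)*(-13 + 16*(5 - 3*sqrt(6))) = -444*(-13 + (80 - 48*sqrt(6))) = -444*(67 - 48*sqrt(6)) = -29748 + 21312*sqrt(6)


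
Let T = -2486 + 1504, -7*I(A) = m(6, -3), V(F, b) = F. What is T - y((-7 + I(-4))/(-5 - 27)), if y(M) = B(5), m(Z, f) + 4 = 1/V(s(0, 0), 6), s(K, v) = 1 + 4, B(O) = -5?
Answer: -977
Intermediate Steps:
s(K, v) = 5
m(Z, f) = -19/5 (m(Z, f) = -4 + 1/5 = -4 + ⅕ = -19/5)
I(A) = 19/35 (I(A) = -⅐*(-19/5) = 19/35)
y(M) = -5
T = -982
T - y((-7 + I(-4))/(-5 - 27)) = -982 - 1*(-5) = -982 + 5 = -977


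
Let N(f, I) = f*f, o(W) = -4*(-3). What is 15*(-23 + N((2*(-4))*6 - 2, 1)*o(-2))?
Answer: 449655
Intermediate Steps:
o(W) = 12
N(f, I) = f²
15*(-23 + N((2*(-4))*6 - 2, 1)*o(-2)) = 15*(-23 + ((2*(-4))*6 - 2)²*12) = 15*(-23 + (-8*6 - 2)²*12) = 15*(-23 + (-48 - 2)²*12) = 15*(-23 + (-50)²*12) = 15*(-23 + 2500*12) = 15*(-23 + 30000) = 15*29977 = 449655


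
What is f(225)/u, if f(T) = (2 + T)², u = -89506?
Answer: -51529/89506 ≈ -0.57570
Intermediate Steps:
f(225)/u = (2 + 225)²/(-89506) = 227²*(-1/89506) = 51529*(-1/89506) = -51529/89506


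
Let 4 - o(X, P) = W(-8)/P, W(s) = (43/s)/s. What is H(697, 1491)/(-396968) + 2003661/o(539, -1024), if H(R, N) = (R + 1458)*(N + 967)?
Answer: 26062622176460699/52039924508 ≈ 5.0082e+5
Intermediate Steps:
W(s) = 43/s²
o(X, P) = 4 - 43/(64*P) (o(X, P) = 4 - 43/(-8)²/P = 4 - 43*(1/64)/P = 4 - 43/(64*P))
H(R, N) = (967 + N)*(1458 + R) (H(R, N) = (1458 + R)*(967 + N) = (967 + N)*(1458 + R))
H(697, 1491)/(-396968) + 2003661/o(539, -1024) = (1409886 + 967*697 + 1458*1491 + 1491*697)/(-396968) + 2003661/(4 - 43/64/(-1024)) = (1409886 + 673999 + 2173878 + 1039227)*(-1/396968) + 2003661/(4 - 43/64*(-1/1024)) = 5296990*(-1/396968) + 2003661/(4 + 43/65536) = -2648495/198484 + 2003661/(262187/65536) = -2648495/198484 + 2003661*(65536/262187) = -2648495/198484 + 131311927296/262187 = 26062622176460699/52039924508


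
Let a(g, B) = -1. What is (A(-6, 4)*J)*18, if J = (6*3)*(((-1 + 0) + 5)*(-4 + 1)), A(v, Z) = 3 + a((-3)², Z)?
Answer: -7776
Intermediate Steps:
A(v, Z) = 2 (A(v, Z) = 3 - 1 = 2)
J = -216 (J = 18*((-1 + 5)*(-3)) = 18*(4*(-3)) = 18*(-12) = -216)
(A(-6, 4)*J)*18 = (2*(-216))*18 = -432*18 = -7776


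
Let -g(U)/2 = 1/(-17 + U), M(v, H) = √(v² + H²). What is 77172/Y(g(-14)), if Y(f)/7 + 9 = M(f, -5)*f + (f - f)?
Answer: -641429663508/522963595 - 148324584*√24029/522963595 ≈ -1270.5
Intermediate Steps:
M(v, H) = √(H² + v²)
g(U) = -2/(-17 + U)
Y(f) = -63 + 7*f*√(25 + f²) (Y(f) = -63 + 7*(√((-5)² + f²)*f + (f - f)) = -63 + 7*(√(25 + f²)*f + 0) = -63 + 7*(f*√(25 + f²) + 0) = -63 + 7*(f*√(25 + f²)) = -63 + 7*f*√(25 + f²))
77172/Y(g(-14)) = 77172/(-63 + 7*(-2/(-17 - 14))*√(25 + (-2/(-17 - 14))²)) = 77172/(-63 + 7*(-2/(-31))*√(25 + (-2/(-31))²)) = 77172/(-63 + 7*(-2*(-1/31))*√(25 + (-2*(-1/31))²)) = 77172/(-63 + 7*(2/31)*√(25 + (2/31)²)) = 77172/(-63 + 7*(2/31)*√(25 + 4/961)) = 77172/(-63 + 7*(2/31)*√(24029/961)) = 77172/(-63 + 7*(2/31)*(√24029/31)) = 77172/(-63 + 14*√24029/961)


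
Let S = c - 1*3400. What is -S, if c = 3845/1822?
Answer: 6190955/1822 ≈ 3397.9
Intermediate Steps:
c = 3845/1822 (c = 3845*(1/1822) = 3845/1822 ≈ 2.1103)
S = -6190955/1822 (S = 3845/1822 - 1*3400 = 3845/1822 - 3400 = -6190955/1822 ≈ -3397.9)
-S = -1*(-6190955/1822) = 6190955/1822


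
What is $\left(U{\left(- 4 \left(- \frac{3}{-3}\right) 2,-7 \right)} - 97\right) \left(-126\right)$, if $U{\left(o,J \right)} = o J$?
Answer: $5166$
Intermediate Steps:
$U{\left(o,J \right)} = J o$
$\left(U{\left(- 4 \left(- \frac{3}{-3}\right) 2,-7 \right)} - 97\right) \left(-126\right) = \left(- 7 - 4 \left(- \frac{3}{-3}\right) 2 - 97\right) \left(-126\right) = \left(- 7 - 4 \left(\left(-3\right) \left(- \frac{1}{3}\right)\right) 2 - 97\right) \left(-126\right) = \left(- 7 \left(-4\right) 1 \cdot 2 - 97\right) \left(-126\right) = \left(- 7 \left(\left(-4\right) 2\right) - 97\right) \left(-126\right) = \left(\left(-7\right) \left(-8\right) - 97\right) \left(-126\right) = \left(56 - 97\right) \left(-126\right) = \left(-41\right) \left(-126\right) = 5166$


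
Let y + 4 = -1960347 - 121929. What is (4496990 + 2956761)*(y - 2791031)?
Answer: -36324446739561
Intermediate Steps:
y = -2082280 (y = -4 + (-1960347 - 121929) = -4 - 2082276 = -2082280)
(4496990 + 2956761)*(y - 2791031) = (4496990 + 2956761)*(-2082280 - 2791031) = 7453751*(-4873311) = -36324446739561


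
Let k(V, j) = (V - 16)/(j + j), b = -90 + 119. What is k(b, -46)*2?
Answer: -13/46 ≈ -0.28261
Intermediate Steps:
b = 29
k(V, j) = (-16 + V)/(2*j) (k(V, j) = (-16 + V)/((2*j)) = (-16 + V)*(1/(2*j)) = (-16 + V)/(2*j))
k(b, -46)*2 = ((½)*(-16 + 29)/(-46))*2 = ((½)*(-1/46)*13)*2 = -13/92*2 = -13/46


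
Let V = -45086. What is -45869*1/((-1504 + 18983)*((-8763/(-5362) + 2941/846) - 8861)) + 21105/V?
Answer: -132232515877757781/282663427828108459 ≈ -0.46781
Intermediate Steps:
-45869*1/((-1504 + 18983)*((-8763/(-5362) + 2941/846) - 8861)) + 21105/V = -45869*1/((-1504 + 18983)*((-8763/(-5362) + 2941/846) - 8861)) + 21105/(-45086) = -45869*1/(17479*((-8763*(-1/5362) + 2941*(1/846)) - 8861)) + 21105*(-1/45086) = -45869*1/(17479*((8763/5362 + 2941/846) - 8861)) - 21105/45086 = -45869*1/(17479*(5795785/1134063 - 8861)) - 21105/45086 = -45869/((-10043136458/1134063*17479)) - 21105/45086 = -45869/(-25077711735626/162009) - 21105/45086 = -45869*(-162009/25077711735626) - 21105/45086 = 7431190821/25077711735626 - 21105/45086 = -132232515877757781/282663427828108459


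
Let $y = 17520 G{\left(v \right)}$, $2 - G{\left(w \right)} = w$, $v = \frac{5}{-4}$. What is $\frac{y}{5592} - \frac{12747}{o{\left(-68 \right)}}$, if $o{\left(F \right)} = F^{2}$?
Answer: $\frac{8000389}{1077392} \approx 7.4257$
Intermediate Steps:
$v = - \frac{5}{4}$ ($v = 5 \left(- \frac{1}{4}\right) = - \frac{5}{4} \approx -1.25$)
$G{\left(w \right)} = 2 - w$
$y = 56940$ ($y = 17520 \left(2 - - \frac{5}{4}\right) = 17520 \left(2 + \frac{5}{4}\right) = 17520 \cdot \frac{13}{4} = 56940$)
$\frac{y}{5592} - \frac{12747}{o{\left(-68 \right)}} = \frac{56940}{5592} - \frac{12747}{\left(-68\right)^{2}} = 56940 \cdot \frac{1}{5592} - \frac{12747}{4624} = \frac{4745}{466} - \frac{12747}{4624} = \frac{8000389}{1077392}$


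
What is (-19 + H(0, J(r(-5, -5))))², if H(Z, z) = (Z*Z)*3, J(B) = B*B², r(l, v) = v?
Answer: 361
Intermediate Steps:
J(B) = B³
H(Z, z) = 3*Z² (H(Z, z) = Z²*3 = 3*Z²)
(-19 + H(0, J(r(-5, -5))))² = (-19 + 3*0²)² = (-19 + 3*0)² = (-19 + 0)² = (-19)² = 361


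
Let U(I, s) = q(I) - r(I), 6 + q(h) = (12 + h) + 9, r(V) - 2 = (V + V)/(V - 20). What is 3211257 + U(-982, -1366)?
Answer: 1608353306/501 ≈ 3.2103e+6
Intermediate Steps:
r(V) = 2 + 2*V/(-20 + V) (r(V) = 2 + (V + V)/(V - 20) = 2 + (2*V)/(-20 + V) = 2 + 2*V/(-20 + V))
q(h) = 15 + h (q(h) = -6 + ((12 + h) + 9) = -6 + (21 + h) = 15 + h)
U(I, s) = 15 + I - 4*(-10 + I)/(-20 + I) (U(I, s) = (15 + I) - 4*(-10 + I)/(-20 + I) = 15 + I - 4*(-10 + I)/(-20 + I))
3211257 + U(-982, -1366) = 3211257 + (-260 + (-982)² - 9*(-982))/(-20 - 982) = 3211257 + (-260 + 964324 + 8838)/(-1002) = 3211257 - 1/1002*972902 = 3211257 - 486451/501 = 1608353306/501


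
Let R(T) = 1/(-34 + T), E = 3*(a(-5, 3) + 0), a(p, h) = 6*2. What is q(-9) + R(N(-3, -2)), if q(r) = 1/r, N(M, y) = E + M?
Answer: -10/9 ≈ -1.1111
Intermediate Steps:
a(p, h) = 12
E = 36 (E = 3*(12 + 0) = 3*12 = 36)
N(M, y) = 36 + M
q(-9) + R(N(-3, -2)) = 1/(-9) + 1/(-34 + (36 - 3)) = -⅑ + 1/(-34 + 33) = -⅑ + 1/(-1) = -⅑ - 1 = -10/9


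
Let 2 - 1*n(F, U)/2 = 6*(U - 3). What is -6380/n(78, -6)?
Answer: -1595/28 ≈ -56.964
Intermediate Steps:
n(F, U) = 40 - 12*U (n(F, U) = 4 - 12*(U - 3) = 4 - 12*(-3 + U) = 4 - 2*(-18 + 6*U) = 4 + (36 - 12*U) = 40 - 12*U)
-6380/n(78, -6) = -6380/(40 - 12*(-6)) = -6380/(40 + 72) = -6380/112 = -6380*1/112 = -1595/28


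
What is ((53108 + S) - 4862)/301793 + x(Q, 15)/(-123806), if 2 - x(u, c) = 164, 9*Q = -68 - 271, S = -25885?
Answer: 1408658216/18681892079 ≈ 0.075402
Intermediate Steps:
Q = -113/3 (Q = (-68 - 271)/9 = (⅑)*(-339) = -113/3 ≈ -37.667)
x(u, c) = -162 (x(u, c) = 2 - 1*164 = 2 - 164 = -162)
((53108 + S) - 4862)/301793 + x(Q, 15)/(-123806) = ((53108 - 25885) - 4862)/301793 - 162/(-123806) = (27223 - 4862)*(1/301793) - 162*(-1/123806) = 22361*(1/301793) + 81/61903 = 22361/301793 + 81/61903 = 1408658216/18681892079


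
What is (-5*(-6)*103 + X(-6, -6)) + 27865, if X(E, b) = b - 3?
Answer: 30946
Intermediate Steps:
X(E, b) = -3 + b
(-5*(-6)*103 + X(-6, -6)) + 27865 = (-5*(-6)*103 + (-3 - 6)) + 27865 = (30*103 - 9) + 27865 = (3090 - 9) + 27865 = 3081 + 27865 = 30946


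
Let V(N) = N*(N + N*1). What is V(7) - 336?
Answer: -238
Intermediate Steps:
V(N) = 2*N**2 (V(N) = N*(N + N) = N*(2*N) = 2*N**2)
V(7) - 336 = 2*7**2 - 336 = 2*49 - 336 = 98 - 336 = -238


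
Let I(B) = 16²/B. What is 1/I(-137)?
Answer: -137/256 ≈ -0.53516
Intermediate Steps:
I(B) = 256/B
1/I(-137) = 1/(256/(-137)) = 1/(256*(-1/137)) = 1/(-256/137) = -137/256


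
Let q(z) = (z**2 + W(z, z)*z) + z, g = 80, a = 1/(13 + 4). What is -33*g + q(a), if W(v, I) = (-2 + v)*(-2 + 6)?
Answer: -763074/289 ≈ -2640.4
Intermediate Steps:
W(v, I) = -8 + 4*v (W(v, I) = (-2 + v)*4 = -8 + 4*v)
a = 1/17 ≈ 0.058824
q(z) = z + z**2 + z*(-8 + 4*z) (q(z) = (z**2 + (-8 + 4*z)*z) + z = (z**2 + z*(-8 + 4*z)) + z = z + z**2 + z*(-8 + 4*z))
-33*g + q(a) = -33*80 + (-7 + 5*(1/17))/17 = -2640 + (-7 + 5/17)/17 = -2640 + (1/17)*(-114/17) = -2640 - 114/289 = -763074/289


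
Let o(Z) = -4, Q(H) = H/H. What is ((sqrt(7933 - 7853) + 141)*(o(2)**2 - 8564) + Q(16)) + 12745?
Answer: -1192522 - 34192*sqrt(5) ≈ -1.2690e+6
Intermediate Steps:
Q(H) = 1
((sqrt(7933 - 7853) + 141)*(o(2)**2 - 8564) + Q(16)) + 12745 = ((sqrt(7933 - 7853) + 141)*((-4)**2 - 8564) + 1) + 12745 = ((sqrt(80) + 141)*(16 - 8564) + 1) + 12745 = ((4*sqrt(5) + 141)*(-8548) + 1) + 12745 = ((141 + 4*sqrt(5))*(-8548) + 1) + 12745 = ((-1205268 - 34192*sqrt(5)) + 1) + 12745 = (-1205267 - 34192*sqrt(5)) + 12745 = -1192522 - 34192*sqrt(5)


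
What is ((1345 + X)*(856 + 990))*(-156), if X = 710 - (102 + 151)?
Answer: -518932752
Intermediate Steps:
X = 457 (X = 710 - 1*253 = 710 - 253 = 457)
((1345 + X)*(856 + 990))*(-156) = ((1345 + 457)*(856 + 990))*(-156) = (1802*1846)*(-156) = 3326492*(-156) = -518932752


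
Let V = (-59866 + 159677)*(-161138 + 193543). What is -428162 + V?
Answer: 3233947293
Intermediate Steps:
V = 3234375455 (V = 99811*32405 = 3234375455)
-428162 + V = -428162 + 3234375455 = 3233947293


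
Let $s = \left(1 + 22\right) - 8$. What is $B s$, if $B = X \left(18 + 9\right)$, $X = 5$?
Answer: $2025$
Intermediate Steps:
$s = 15$ ($s = 23 - 8 = 15$)
$B = 135$ ($B = 5 \left(18 + 9\right) = 5 \cdot 27 = 135$)
$B s = 135 \cdot 15 = 2025$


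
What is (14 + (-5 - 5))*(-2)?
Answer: -8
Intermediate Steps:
(14 + (-5 - 5))*(-2) = (14 - 10)*(-2) = 4*(-2) = -8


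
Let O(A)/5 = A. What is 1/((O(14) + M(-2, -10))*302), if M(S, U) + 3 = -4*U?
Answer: 1/32314 ≈ 3.0946e-5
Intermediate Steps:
O(A) = 5*A
M(S, U) = -3 - 4*U
1/((O(14) + M(-2, -10))*302) = 1/((5*14 + (-3 - 4*(-10)))*302) = 1/((70 + (-3 + 40))*302) = 1/((70 + 37)*302) = 1/(107*302) = 1/32314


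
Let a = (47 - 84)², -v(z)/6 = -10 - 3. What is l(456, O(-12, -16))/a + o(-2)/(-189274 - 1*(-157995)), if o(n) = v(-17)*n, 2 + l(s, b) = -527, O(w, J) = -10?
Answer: -16333027/42820951 ≈ -0.38143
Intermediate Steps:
v(z) = 78 (v(z) = -6*(-10 - 3) = -6*(-13) = 78)
l(s, b) = -529 (l(s, b) = -2 - 527 = -529)
a = 1369 (a = (-37)² = 1369)
o(n) = 78*n
l(456, O(-12, -16))/a + o(-2)/(-189274 - 1*(-157995)) = -529/1369 + (78*(-2))/(-189274 - 1*(-157995)) = -529*1/1369 - 156/(-189274 + 157995) = -529/1369 - 156/(-31279) = -529/1369 - 156*(-1/31279) = -529/1369 + 156/31279 = -16333027/42820951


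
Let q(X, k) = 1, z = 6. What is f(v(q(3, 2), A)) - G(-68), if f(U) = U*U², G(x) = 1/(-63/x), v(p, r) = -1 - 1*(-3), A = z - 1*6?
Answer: 436/63 ≈ 6.9206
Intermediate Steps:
A = 0 (A = 6 - 1*6 = 6 - 6 = 0)
v(p, r) = 2 (v(p, r) = -1 + 3 = 2)
G(x) = -x/63
f(U) = U³
f(v(q(3, 2), A)) - G(-68) = 2³ - (-1)*(-68)/63 = 8 - 1*68/63 = 8 - 68/63 = 436/63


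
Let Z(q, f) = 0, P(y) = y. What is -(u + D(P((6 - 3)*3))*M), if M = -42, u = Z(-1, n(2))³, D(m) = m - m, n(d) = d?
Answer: 0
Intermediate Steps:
D(m) = 0
u = 0 (u = 0³ = 0)
-(u + D(P((6 - 3)*3))*M) = -(0 + 0*(-42)) = -(0 + 0) = -1*0 = 0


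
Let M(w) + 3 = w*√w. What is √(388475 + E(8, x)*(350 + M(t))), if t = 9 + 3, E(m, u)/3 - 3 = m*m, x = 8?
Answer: √(458222 + 4824*√3) ≈ 683.06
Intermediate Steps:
E(m, u) = 9 + 3*m² (E(m, u) = 9 + 3*(m*m) = 9 + 3*m²)
t = 12
M(w) = -3 + w^(3/2) (M(w) = -3 + w*√w = -3 + w^(3/2))
√(388475 + E(8, x)*(350 + M(t))) = √(388475 + (9 + 3*8²)*(350 + (-3 + 12^(3/2)))) = √(388475 + (9 + 3*64)*(350 + (-3 + 24*√3))) = √(388475 + (9 + 192)*(347 + 24*√3)) = √(388475 + 201*(347 + 24*√3)) = √(388475 + (69747 + 4824*√3)) = √(458222 + 4824*√3)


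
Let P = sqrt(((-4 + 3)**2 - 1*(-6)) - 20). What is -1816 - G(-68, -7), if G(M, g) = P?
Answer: -1816 - I*sqrt(13) ≈ -1816.0 - 3.6056*I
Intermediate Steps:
P = I*sqrt(13) (P = sqrt(((-1)**2 + 6) - 20) = sqrt((1 + 6) - 20) = sqrt(7 - 20) = sqrt(-13) = I*sqrt(13) ≈ 3.6056*I)
G(M, g) = I*sqrt(13)
-1816 - G(-68, -7) = -1816 - I*sqrt(13)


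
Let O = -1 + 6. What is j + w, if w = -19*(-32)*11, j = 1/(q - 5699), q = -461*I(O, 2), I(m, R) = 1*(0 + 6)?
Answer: 56613919/8465 ≈ 6688.0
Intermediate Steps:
O = 5
I(m, R) = 6 (I(m, R) = 1*6 = 6)
q = -2766 (q = -461*6 = -2766)
j = -1/8465 (j = 1/(-2766 - 5699) = 1/(-8465) = -1/8465 ≈ -0.00011813)
w = 6688 (w = 608*11 = 6688)
j + w = -1/8465 + 6688 = 56613919/8465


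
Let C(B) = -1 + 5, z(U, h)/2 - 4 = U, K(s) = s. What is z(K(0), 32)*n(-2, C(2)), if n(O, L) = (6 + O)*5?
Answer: 160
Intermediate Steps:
z(U, h) = 8 + 2*U
C(B) = 4
n(O, L) = 30 + 5*O
z(K(0), 32)*n(-2, C(2)) = (8 + 2*0)*(30 + 5*(-2)) = (8 + 0)*(30 - 10) = 8*20 = 160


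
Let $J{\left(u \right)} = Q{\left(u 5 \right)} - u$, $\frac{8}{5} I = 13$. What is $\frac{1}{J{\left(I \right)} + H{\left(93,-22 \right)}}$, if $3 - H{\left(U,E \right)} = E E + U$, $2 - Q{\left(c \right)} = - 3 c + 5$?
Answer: $- \frac{4}{1853} \approx -0.0021587$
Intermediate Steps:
$I = \frac{65}{8}$ ($I = \frac{5}{8} \cdot 13 = \frac{65}{8} \approx 8.125$)
$Q{\left(c \right)} = -3 + 3 c$ ($Q{\left(c \right)} = 2 - \left(- 3 c + 5\right) = 2 - \left(5 - 3 c\right) = 2 + \left(-5 + 3 c\right) = -3 + 3 c$)
$H{\left(U,E \right)} = 3 - U - E^{2}$ ($H{\left(U,E \right)} = 3 - \left(E E + U\right) = 3 - \left(E^{2} + U\right) = 3 - \left(U + E^{2}\right) = 3 - U - E^{2}$)
$J{\left(u \right)} = -3 + 14 u$ ($J{\left(u \right)} = \left(-3 + 3 u 5\right) - u = \left(-3 + 3 \cdot 5 u\right) - u = \left(-3 + 15 u\right) - u = -3 + 14 u$)
$\frac{1}{J{\left(I \right)} + H{\left(93,-22 \right)}} = \frac{1}{\left(-3 + 14 \cdot \frac{65}{8}\right) - 574} = \frac{1}{\left(-3 + \frac{455}{4}\right) - 574} = \frac{1}{\frac{443}{4} - 574} = \frac{1}{- \frac{1853}{4}} = - \frac{4}{1853}$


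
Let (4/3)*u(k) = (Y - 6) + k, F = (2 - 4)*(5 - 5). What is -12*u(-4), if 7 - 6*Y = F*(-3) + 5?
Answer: 87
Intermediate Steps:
F = 0 (F = -2*0 = 0)
Y = ⅓ (Y = 7/6 - (0*(-3) + 5)/6 = 7/6 - (0 + 5)/6 = 7/6 - ⅙*5 = 7/6 - ⅚ = ⅓ ≈ 0.33333)
u(k) = -17/4 + 3*k/4 (u(k) = 3*((⅓ - 6) + k)/4 = 3*(-17/3 + k)/4 = -17/4 + 3*k/4)
-12*u(-4) = -12*(-17/4 + (¾)*(-4)) = -12*(-17/4 - 3) = -12*(-29/4) = 87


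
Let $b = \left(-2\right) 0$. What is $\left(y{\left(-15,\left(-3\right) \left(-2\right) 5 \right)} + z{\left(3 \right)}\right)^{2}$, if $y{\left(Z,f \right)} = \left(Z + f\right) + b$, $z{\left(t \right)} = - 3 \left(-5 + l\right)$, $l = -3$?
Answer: $1521$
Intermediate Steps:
$b = 0$
$z{\left(t \right)} = 24$ ($z{\left(t \right)} = - 3 \left(-5 - 3\right) = \left(-3\right) \left(-8\right) = 24$)
$y{\left(Z,f \right)} = Z + f$ ($y{\left(Z,f \right)} = \left(Z + f\right) + 0 = Z + f$)
$\left(y{\left(-15,\left(-3\right) \left(-2\right) 5 \right)} + z{\left(3 \right)}\right)^{2} = \left(\left(-15 + \left(-3\right) \left(-2\right) 5\right) + 24\right)^{2} = \left(\left(-15 + 6 \cdot 5\right) + 24\right)^{2} = \left(\left(-15 + 30\right) + 24\right)^{2} = \left(15 + 24\right)^{2} = 39^{2} = 1521$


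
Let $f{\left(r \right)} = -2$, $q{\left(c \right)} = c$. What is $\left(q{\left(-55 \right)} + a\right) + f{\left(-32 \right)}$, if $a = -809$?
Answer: $-866$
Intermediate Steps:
$\left(q{\left(-55 \right)} + a\right) + f{\left(-32 \right)} = \left(-55 - 809\right) - 2 = -864 - 2 = -866$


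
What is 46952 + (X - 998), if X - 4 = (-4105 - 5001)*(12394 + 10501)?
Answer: -208435912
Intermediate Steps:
X = -208481866 (X = 4 + (-4105 - 5001)*(12394 + 10501) = 4 - 9106*22895 = 4 - 208481870 = -208481866)
46952 + (X - 998) = 46952 + (-208481866 - 998) = 46952 - 208482864 = -208435912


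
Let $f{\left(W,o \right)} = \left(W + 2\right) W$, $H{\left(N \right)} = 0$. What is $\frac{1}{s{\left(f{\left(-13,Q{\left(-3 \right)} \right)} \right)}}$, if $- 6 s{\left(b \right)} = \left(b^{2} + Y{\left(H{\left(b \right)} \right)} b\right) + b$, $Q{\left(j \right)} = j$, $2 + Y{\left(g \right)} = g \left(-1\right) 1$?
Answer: $- \frac{3}{10153} \approx -0.00029548$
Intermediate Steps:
$Y{\left(g \right)} = -2 - g$ ($Y{\left(g \right)} = -2 + g \left(-1\right) 1 = -2 + - g 1 = -2 - g$)
$f{\left(W,o \right)} = W \left(2 + W\right)$ ($f{\left(W,o \right)} = \left(2 + W\right) W = W \left(2 + W\right)$)
$s{\left(b \right)} = - \frac{b^{2}}{6} + \frac{b}{6}$ ($s{\left(b \right)} = - \frac{\left(b^{2} + \left(-2 - 0\right) b\right) + b}{6} = - \frac{\left(b^{2} + \left(-2 + 0\right) b\right) + b}{6} = - \frac{\left(b^{2} - 2 b\right) + b}{6} = - \frac{b^{2} - b}{6} = - \frac{b^{2}}{6} + \frac{b}{6}$)
$\frac{1}{s{\left(f{\left(-13,Q{\left(-3 \right)} \right)} \right)}} = \frac{1}{\frac{1}{6} \left(- 13 \left(2 - 13\right)\right) \left(1 - - 13 \left(2 - 13\right)\right)} = \frac{1}{\frac{1}{6} \left(\left(-13\right) \left(-11\right)\right) \left(1 - \left(-13\right) \left(-11\right)\right)} = \frac{1}{\frac{1}{6} \cdot 143 \left(1 - 143\right)} = \frac{1}{\frac{1}{6} \cdot 143 \left(-142\right)} = \frac{1}{- \frac{10153}{3}} = - \frac{3}{10153}$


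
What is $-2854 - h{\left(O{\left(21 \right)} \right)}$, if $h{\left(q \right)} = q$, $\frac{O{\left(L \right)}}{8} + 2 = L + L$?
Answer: $-3174$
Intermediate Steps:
$O{\left(L \right)} = -16 + 16 L$ ($O{\left(L \right)} = -16 + 8 \left(L + L\right) = -16 + 8 \cdot 2 L = -16 + 16 L$)
$-2854 - h{\left(O{\left(21 \right)} \right)} = -2854 - \left(-16 + 16 \cdot 21\right) = -2854 - \left(-16 + 336\right) = -2854 - 320 = -3174$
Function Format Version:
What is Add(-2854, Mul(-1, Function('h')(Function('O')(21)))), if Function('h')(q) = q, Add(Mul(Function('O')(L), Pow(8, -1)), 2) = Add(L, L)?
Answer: -3174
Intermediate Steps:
Function('O')(L) = Add(-16, Mul(16, L)) (Function('O')(L) = Add(-16, Mul(8, Add(L, L))) = Add(-16, Mul(8, Mul(2, L))) = Add(-16, Mul(16, L)))
Add(-2854, Mul(-1, Function('h')(Function('O')(21)))) = Add(-2854, Mul(-1, Add(-16, Mul(16, 21)))) = Add(-2854, Mul(-1, Add(-16, 336))) = Add(-2854, Mul(-1, 320)) = Add(-2854, -320) = -3174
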